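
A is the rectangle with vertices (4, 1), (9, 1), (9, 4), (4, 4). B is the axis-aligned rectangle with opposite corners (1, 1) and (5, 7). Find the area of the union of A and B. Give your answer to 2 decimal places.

36.00

By inclusion–exclusion:
Individual areas: |A| = 15, |B| = 24.
|A∩B|: x∈[4,5], y∈[1,4] → 1·3 = 3.
|A ∪ B| = 39 − 3 = 36.00.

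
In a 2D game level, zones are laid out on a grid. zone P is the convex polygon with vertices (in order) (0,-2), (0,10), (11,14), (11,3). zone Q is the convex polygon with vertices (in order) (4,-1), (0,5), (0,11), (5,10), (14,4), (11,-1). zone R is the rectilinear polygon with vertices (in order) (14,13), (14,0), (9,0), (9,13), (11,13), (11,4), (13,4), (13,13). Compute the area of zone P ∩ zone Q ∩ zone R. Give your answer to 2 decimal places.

The intersection is the polygon with vertices (11,6), (11,4), (11,3), (9,2.091), (9,7.333).
By the shoelace formula its area is 8.24.

8.24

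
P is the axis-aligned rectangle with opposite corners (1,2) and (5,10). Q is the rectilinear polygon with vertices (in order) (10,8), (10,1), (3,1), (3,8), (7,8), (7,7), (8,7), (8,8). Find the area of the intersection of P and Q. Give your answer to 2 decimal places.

12.00

The intersection is the polygon with vertices (5,2), (3,2), (3,8), (5,8).
By the shoelace formula its area is 12.00.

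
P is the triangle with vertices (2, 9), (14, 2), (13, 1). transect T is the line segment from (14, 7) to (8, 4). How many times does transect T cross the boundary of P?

The segment meets the boundary at (8.519,4.259), (9.385,4.692).

2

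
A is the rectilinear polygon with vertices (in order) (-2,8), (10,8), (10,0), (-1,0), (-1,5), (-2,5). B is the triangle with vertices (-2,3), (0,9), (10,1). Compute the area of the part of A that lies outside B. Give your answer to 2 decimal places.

55.21

|A| = 91, |A∩B| = 35.7917.
|A ∖ B| = |A| − |A∩B| = 91 − 35.7917 = 55.21.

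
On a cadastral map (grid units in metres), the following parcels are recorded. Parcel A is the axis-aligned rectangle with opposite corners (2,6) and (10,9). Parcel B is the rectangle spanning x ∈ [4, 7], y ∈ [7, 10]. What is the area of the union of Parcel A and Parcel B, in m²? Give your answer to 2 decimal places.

By inclusion–exclusion:
Individual areas: |Parcel A| = 24, |Parcel B| = 9.
|Parcel A∩Parcel B|: x∈[4,7], y∈[7,9] → 3·2 = 6.
|Parcel A ∪ Parcel B| = 33 − 6 = 27.00.

27.00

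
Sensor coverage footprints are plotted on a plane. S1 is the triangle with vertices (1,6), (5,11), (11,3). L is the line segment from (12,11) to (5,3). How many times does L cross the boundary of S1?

The segment meets the boundary at (6.248,4.426), (8.231,6.692).

2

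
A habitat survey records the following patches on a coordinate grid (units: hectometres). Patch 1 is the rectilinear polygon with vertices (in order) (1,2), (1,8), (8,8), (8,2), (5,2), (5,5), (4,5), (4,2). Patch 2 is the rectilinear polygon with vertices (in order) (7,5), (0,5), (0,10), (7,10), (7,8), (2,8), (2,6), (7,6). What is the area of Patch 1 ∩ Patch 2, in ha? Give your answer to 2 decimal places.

8.00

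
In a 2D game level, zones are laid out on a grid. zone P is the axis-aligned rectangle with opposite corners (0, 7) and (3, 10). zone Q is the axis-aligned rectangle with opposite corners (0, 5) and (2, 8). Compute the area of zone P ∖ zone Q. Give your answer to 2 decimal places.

|zone P∩zone Q|: x∈[0,2], y∈[7,8] → 2·1 = 2.
|zone P| = 9.
|zone P ∖ zone Q| = |zone P| − |zone P∩zone Q| = 9 − 2 = 7.00.

7.00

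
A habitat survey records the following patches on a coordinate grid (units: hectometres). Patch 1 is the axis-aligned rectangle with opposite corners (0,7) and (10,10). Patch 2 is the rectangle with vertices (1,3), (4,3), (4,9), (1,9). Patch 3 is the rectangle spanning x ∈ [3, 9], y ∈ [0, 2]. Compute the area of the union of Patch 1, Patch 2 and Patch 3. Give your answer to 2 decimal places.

54.00

By inclusion–exclusion:
Individual areas: |Patch 1| = 30, |Patch 2| = 18, |Patch 3| = 12.
|Patch 1∩Patch 2|: x∈[1,4], y∈[7,9] → 3·2 = 6.
|Patch 1∩Patch 3| = 0 (no overlap).
|Patch 2∩Patch 3| = 0 (no overlap).
|Patch 1∩Patch 2∩Patch 3| = 0.
|Patch 1 ∪ Patch 2 ∪ Patch 3| = 60 − 6 + 0 = 54.00.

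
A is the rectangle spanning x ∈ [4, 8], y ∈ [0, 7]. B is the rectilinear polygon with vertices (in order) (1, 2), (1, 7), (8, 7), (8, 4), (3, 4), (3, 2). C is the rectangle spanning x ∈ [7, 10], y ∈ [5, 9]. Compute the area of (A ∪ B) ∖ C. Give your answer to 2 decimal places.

39.00

|A ∪ B| = 41.
|(A ∪ B) ∩ C| = 2.
|(A ∪ B) ∖ C| = 41 − 2 = 39.00.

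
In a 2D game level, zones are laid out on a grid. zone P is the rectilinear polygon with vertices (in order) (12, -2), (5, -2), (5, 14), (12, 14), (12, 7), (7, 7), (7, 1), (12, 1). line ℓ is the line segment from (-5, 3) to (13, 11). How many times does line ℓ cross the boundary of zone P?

The segment meets the boundary at (12,10.556), (5,7.444).

2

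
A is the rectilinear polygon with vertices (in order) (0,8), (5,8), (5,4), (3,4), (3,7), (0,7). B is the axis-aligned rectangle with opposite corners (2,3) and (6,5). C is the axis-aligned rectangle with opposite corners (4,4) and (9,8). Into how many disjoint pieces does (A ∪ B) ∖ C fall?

1

(A ∪ B) ∖ C is a single connected region.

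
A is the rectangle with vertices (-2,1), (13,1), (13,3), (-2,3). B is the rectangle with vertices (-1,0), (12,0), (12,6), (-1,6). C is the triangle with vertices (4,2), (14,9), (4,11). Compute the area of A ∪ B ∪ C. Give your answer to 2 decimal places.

115.57

By inclusion–exclusion:
Individual areas: |A| = 30, |B| = 78, |C| = 45.
|A∩B|: x∈[-1,12], y∈[1,3] → 13·2 = 26.
|A∩C| = 0.7143.
|B∩C| = 11.4286.
|A∩B∩C| = 0.7143.
|A ∪ B ∪ C| = 153 − 38.1429 + 0.7143 = 115.57.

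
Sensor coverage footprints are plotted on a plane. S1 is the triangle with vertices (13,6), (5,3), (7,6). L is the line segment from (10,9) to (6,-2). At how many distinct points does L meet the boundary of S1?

2

The segment meets the boundary at (8.263,4.224), (8.909,6).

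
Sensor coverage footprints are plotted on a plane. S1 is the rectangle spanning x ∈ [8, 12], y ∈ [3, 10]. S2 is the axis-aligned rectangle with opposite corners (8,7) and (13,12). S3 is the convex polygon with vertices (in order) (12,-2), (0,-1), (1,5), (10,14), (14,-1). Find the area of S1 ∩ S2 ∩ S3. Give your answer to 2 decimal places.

The intersection is the polygon with vertices (8,7), (8,10), (11.067,10), (11.867,7).
By the shoelace formula its area is 10.40.

10.40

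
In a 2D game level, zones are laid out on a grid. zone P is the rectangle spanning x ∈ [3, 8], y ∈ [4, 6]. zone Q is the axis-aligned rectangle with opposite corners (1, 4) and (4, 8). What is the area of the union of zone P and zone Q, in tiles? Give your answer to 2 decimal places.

By inclusion–exclusion:
Individual areas: |zone P| = 10, |zone Q| = 12.
|zone P∩zone Q|: x∈[3,4], y∈[4,6] → 1·2 = 2.
|zone P ∪ zone Q| = 22 − 2 = 20.00.

20.00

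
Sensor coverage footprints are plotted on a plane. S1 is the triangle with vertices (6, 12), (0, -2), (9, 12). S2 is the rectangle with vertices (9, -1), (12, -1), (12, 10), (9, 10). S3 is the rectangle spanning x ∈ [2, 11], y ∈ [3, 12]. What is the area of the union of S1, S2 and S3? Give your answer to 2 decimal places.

102.68

By inclusion–exclusion:
Individual areas: |S1| = 21, |S2| = 33, |S3| = 81.
|S1∩S2| = 0.
|S1∩S3| = 18.3214.
|S2∩S3|: x∈[9,11], y∈[3,10] → 2·7 = 14.
|S1∩S2∩S3| = 0.
|S1 ∪ S2 ∪ S3| = 135 − 32.3214 + 0 = 102.68.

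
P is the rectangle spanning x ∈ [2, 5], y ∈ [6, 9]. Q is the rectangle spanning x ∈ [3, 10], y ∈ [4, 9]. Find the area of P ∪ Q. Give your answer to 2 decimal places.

By inclusion–exclusion:
Individual areas: |P| = 9, |Q| = 35.
|P∩Q|: x∈[3,5], y∈[6,9] → 2·3 = 6.
|P ∪ Q| = 44 − 6 = 38.00.

38.00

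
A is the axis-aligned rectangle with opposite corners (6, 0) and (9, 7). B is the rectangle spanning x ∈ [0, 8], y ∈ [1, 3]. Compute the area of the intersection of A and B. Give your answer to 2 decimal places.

4.00

|A∩B|: x∈[6,8], y∈[1,3] → 2·2 = 4.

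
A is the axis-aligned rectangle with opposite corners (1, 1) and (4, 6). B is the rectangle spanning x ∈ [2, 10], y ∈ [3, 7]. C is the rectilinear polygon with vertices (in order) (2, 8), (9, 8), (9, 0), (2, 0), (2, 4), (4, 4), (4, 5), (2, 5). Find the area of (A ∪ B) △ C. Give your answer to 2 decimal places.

|A ∪ B| = 41.
|(A ∪ B) ∩ C| = 30.
|(A ∪ B) △ C| = 41 + 54 − 60 = 35.00.

35.00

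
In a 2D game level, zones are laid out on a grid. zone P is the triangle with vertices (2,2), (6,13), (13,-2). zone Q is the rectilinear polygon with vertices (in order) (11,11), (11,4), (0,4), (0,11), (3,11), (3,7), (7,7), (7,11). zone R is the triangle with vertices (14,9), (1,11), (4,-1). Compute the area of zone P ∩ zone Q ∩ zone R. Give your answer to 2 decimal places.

The intersection is the polygon with vertices (7,7), (7,10.077), (7.392,10.017), (9.818,4.818), (9,4), (2.75,4), (2.741,4.037), (3.818,7).
By the shoelace formula its area is 21.51.

21.51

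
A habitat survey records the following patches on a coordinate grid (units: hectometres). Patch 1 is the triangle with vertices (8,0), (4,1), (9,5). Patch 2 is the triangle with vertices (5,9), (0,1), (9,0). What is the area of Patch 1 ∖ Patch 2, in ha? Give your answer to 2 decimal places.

2.42

|Patch 1| = 10.5, |Patch 1∩Patch 2| = 8.0801.
|Patch 1 ∖ Patch 2| = |Patch 1| − |Patch 1∩Patch 2| = 10.5 − 8.0801 = 2.42.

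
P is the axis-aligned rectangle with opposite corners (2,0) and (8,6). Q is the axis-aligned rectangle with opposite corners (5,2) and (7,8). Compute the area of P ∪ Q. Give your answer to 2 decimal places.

By inclusion–exclusion:
Individual areas: |P| = 36, |Q| = 12.
|P∩Q|: x∈[5,7], y∈[2,6] → 2·4 = 8.
|P ∪ Q| = 48 − 8 = 40.00.

40.00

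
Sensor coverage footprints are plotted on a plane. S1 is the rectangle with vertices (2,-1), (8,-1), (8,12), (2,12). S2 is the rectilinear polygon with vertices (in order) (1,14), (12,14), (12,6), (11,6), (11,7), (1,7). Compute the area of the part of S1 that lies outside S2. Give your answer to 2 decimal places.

|S1| = 78, |S1∩S2| = 30.
|S1 ∖ S2| = |S1| − |S1∩S2| = 78 − 30 = 48.00.

48.00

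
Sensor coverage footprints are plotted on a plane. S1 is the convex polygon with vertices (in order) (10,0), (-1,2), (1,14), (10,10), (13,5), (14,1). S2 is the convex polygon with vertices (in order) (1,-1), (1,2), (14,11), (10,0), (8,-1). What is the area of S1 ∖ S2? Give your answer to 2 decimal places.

|S1| = 136.5, |S1∩S2| = 49.3321.
|S1 ∖ S2| = |S1| − |S1∩S2| = 136.5 − 49.3321 = 87.17.

87.17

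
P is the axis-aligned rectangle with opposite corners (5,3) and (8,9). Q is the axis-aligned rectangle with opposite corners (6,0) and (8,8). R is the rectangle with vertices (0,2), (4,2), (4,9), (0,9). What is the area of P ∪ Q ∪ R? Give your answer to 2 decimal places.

52.00

By inclusion–exclusion:
Individual areas: |P| = 18, |Q| = 16, |R| = 28.
|P∩Q|: x∈[6,8], y∈[3,8] → 2·5 = 10.
|P∩R| = 0 (no overlap).
|Q∩R| = 0 (no overlap).
|P∩Q∩R| = 0.
|P ∪ Q ∪ R| = 62 − 10 + 0 = 52.00.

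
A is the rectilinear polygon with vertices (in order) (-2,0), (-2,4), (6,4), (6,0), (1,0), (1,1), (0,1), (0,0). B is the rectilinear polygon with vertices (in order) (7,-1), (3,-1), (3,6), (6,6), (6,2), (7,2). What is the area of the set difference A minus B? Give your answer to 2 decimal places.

|A| = 31, |A∩B| = 12.
|A ∖ B| = |A| − |A∩B| = 31 − 12 = 19.00.

19.00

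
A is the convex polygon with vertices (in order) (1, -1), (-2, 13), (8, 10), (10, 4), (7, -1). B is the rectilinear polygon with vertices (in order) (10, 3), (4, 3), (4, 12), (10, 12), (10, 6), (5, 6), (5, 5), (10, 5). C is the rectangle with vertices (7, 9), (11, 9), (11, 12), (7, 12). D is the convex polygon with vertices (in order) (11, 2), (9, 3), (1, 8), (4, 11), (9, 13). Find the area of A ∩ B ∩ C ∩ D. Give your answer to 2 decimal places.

The intersection is the polygon with vertices (7,9), (7,10.3), (8,10), (8.333,9).
By the shoelace formula its area is 1.32.

1.32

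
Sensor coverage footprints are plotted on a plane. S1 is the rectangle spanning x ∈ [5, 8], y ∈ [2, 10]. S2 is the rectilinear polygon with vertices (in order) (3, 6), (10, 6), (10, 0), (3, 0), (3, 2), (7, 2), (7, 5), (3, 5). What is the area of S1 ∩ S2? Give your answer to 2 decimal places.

6.00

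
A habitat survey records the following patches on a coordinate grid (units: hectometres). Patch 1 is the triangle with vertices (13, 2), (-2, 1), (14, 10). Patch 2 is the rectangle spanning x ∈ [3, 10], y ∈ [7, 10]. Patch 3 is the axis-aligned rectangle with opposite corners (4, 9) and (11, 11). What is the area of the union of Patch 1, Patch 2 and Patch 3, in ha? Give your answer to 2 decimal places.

88.00

By inclusion–exclusion:
Individual areas: |Patch 1| = 59.5, |Patch 2| = 21, |Patch 3| = 14.
|Patch 1∩Patch 2| = 0.5.
|Patch 1∩Patch 3| = 0.
|Patch 2∩Patch 3|: x∈[4,10], y∈[9,10] → 6·1 = 6.
|Patch 1∩Patch 2∩Patch 3| = 0.
|Patch 1 ∪ Patch 2 ∪ Patch 3| = 94.5 − 6.5 + 0 = 88.00.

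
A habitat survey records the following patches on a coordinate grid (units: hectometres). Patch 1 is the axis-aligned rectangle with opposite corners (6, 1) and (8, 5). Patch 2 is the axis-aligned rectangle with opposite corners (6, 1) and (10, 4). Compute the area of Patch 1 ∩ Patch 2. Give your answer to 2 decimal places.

|Patch 1∩Patch 2|: x∈[6,8], y∈[1,4] → 2·3 = 6.

6.00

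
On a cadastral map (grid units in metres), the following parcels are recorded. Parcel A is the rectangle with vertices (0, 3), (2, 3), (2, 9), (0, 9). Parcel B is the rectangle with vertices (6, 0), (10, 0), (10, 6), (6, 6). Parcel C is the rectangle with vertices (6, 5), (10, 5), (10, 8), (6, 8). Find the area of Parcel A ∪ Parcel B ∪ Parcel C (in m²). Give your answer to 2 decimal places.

44.00

By inclusion–exclusion:
Individual areas: |Parcel A| = 12, |Parcel B| = 24, |Parcel C| = 12.
|Parcel A∩Parcel B| = 0 (no overlap).
|Parcel A∩Parcel C| = 0 (no overlap).
|Parcel B∩Parcel C|: x∈[6,10], y∈[5,6] → 4·1 = 4.
|Parcel A∩Parcel B∩Parcel C| = 0.
|Parcel A ∪ Parcel B ∪ Parcel C| = 48 − 4 + 0 = 44.00.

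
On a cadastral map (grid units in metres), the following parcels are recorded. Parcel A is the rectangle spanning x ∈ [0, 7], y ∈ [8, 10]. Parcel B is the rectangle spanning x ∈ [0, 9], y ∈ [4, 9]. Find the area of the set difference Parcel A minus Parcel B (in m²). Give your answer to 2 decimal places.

7.00

|Parcel A∩Parcel B|: x∈[0,7], y∈[8,9] → 7·1 = 7.
|Parcel A| = 14.
|Parcel A ∖ Parcel B| = |Parcel A| − |Parcel A∩Parcel B| = 14 − 7 = 7.00.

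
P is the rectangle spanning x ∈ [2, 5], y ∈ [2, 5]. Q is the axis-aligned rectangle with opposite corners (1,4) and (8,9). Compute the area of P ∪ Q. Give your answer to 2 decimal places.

41.00

By inclusion–exclusion:
Individual areas: |P| = 9, |Q| = 35.
|P∩Q|: x∈[2,5], y∈[4,5] → 3·1 = 3.
|P ∪ Q| = 44 − 3 = 41.00.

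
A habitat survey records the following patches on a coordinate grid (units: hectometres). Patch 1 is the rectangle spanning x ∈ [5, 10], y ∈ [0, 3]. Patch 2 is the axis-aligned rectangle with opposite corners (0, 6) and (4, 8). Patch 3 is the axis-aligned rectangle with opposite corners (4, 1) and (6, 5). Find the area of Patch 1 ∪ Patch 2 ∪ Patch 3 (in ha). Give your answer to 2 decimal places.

29.00

By inclusion–exclusion:
Individual areas: |Patch 1| = 15, |Patch 2| = 8, |Patch 3| = 8.
|Patch 1∩Patch 2| = 0 (no overlap).
|Patch 1∩Patch 3|: x∈[5,6], y∈[1,3] → 1·2 = 2.
|Patch 2∩Patch 3| = 0 (no overlap).
|Patch 1∩Patch 2∩Patch 3| = 0.
|Patch 1 ∪ Patch 2 ∪ Patch 3| = 31 − 2 + 0 = 29.00.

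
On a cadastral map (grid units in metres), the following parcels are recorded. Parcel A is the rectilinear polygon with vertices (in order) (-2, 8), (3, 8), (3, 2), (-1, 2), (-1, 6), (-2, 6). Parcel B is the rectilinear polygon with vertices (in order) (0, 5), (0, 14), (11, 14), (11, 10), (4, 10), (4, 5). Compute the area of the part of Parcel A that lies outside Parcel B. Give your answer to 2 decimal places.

|Parcel A| = 26, |Parcel A∩Parcel B| = 9.
|Parcel A ∖ Parcel B| = |Parcel A| − |Parcel A∩Parcel B| = 26 − 9 = 17.00.

17.00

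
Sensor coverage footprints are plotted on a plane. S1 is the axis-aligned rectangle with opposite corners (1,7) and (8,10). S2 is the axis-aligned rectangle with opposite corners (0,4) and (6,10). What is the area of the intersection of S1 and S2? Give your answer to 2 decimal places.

15.00

|S1∩S2|: x∈[1,6], y∈[7,10] → 5·3 = 15.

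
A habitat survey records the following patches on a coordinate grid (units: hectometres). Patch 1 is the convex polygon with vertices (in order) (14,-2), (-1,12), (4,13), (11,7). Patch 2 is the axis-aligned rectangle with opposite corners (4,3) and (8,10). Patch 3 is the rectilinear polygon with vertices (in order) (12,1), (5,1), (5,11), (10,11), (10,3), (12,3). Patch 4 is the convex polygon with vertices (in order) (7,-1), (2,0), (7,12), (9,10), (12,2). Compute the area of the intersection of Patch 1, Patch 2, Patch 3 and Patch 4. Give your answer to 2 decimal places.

The intersection is the polygon with vertices (8,9.571), (8,3.6), (5,6.4), (5,7.2), (6.167,10), (7.5,10).
By the shoelace formula its area is 13.26.

13.26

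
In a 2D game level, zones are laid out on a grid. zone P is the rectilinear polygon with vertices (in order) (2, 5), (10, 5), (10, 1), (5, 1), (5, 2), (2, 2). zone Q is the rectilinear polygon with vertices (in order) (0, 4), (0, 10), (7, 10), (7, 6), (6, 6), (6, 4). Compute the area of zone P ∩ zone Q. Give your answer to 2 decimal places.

The intersection is the polygon with vertices (6,5), (6,4), (2,4), (2,5).
By the shoelace formula its area is 4.00.

4.00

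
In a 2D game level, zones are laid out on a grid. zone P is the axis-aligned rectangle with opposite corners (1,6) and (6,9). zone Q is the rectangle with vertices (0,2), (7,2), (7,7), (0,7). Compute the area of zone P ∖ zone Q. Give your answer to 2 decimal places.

10.00

|zone P∩zone Q|: x∈[1,6], y∈[6,7] → 5·1 = 5.
|zone P| = 15.
|zone P ∖ zone Q| = |zone P| − |zone P∩zone Q| = 15 − 5 = 10.00.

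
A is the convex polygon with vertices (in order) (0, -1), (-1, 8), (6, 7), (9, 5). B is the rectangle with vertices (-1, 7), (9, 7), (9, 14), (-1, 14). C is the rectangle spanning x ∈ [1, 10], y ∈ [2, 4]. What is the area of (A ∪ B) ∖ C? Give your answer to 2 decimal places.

105.56

|A ∪ B| = 115.5556.
|(A ∪ B) ∩ C| = 10.
|(A ∪ B) ∖ C| = 115.5556 − 10 = 105.56.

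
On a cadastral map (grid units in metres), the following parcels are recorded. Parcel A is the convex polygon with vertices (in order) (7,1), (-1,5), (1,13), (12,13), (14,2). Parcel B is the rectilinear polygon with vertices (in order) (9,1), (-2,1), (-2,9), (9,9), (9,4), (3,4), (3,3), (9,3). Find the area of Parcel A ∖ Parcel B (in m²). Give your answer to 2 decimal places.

85.79

|Parcel A| = 141.5, |Parcel A∩Parcel B| = 55.7143.
|Parcel A ∖ Parcel B| = |Parcel A| − |Parcel A∩Parcel B| = 141.5 − 55.7143 = 85.79.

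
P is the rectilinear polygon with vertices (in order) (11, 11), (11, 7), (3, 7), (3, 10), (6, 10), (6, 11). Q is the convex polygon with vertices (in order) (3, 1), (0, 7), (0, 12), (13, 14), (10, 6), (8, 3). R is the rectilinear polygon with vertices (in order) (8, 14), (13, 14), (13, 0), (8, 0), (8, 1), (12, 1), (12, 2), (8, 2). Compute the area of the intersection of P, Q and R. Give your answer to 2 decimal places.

The intersection is the polygon with vertices (10.375,7), (8,7), (8,11), (11,11), (11,8.667).
By the shoelace formula its area is 11.48.

11.48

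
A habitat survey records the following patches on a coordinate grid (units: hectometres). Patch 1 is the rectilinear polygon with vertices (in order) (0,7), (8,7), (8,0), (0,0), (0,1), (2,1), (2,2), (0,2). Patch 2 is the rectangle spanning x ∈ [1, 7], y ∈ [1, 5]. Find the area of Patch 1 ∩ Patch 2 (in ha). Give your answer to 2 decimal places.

23.00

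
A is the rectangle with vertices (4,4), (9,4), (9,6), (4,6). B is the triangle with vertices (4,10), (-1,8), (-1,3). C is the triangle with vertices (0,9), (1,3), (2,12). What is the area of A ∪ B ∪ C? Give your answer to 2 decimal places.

By inclusion–exclusion:
Individual areas: |A| = 10, |B| = 12.5, |C| = 7.5.
|A∩B| = 0.
|A∩C| = 0.
|B∩C| = 3.5384.
|A∩B∩C| = 0.
|A ∪ B ∪ C| = 30 − 3.5384 + 0 = 26.46.

26.46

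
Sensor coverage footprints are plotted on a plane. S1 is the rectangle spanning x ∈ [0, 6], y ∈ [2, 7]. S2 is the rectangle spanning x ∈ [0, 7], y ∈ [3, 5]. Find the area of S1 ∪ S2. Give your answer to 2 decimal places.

By inclusion–exclusion:
Individual areas: |S1| = 30, |S2| = 14.
|S1∩S2|: x∈[0,6], y∈[3,5] → 6·2 = 12.
|S1 ∪ S2| = 44 − 12 = 32.00.

32.00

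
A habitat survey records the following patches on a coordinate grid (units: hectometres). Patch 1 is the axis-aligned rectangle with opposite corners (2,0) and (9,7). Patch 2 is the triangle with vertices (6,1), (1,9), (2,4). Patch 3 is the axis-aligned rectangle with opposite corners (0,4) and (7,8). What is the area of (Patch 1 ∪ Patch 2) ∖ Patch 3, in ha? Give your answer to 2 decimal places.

34.21

|Patch 1 ∪ Patch 2| = 50.75.
|(Patch 1 ∪ Patch 2) ∩ Patch 3| = 16.5375.
|(Patch 1 ∪ Patch 2) ∖ Patch 3| = 50.75 − 16.5375 = 34.21.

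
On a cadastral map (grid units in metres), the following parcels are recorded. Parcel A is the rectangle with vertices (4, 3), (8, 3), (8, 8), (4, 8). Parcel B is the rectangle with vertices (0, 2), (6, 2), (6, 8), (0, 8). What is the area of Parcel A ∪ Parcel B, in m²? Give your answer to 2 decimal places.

46.00

By inclusion–exclusion:
Individual areas: |Parcel A| = 20, |Parcel B| = 36.
|Parcel A∩Parcel B|: x∈[4,6], y∈[3,8] → 2·5 = 10.
|Parcel A ∪ Parcel B| = 56 − 10 = 46.00.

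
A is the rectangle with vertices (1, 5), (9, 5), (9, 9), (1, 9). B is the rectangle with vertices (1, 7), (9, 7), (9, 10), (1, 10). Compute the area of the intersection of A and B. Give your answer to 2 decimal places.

16.00

|A∩B|: x∈[1,9], y∈[7,9] → 8·2 = 16.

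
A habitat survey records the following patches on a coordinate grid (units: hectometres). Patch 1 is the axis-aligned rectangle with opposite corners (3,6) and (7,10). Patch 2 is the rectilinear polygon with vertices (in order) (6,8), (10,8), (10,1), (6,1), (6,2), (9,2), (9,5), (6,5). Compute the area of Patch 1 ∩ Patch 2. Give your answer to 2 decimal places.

The intersection is the polygon with vertices (7,6), (6,6), (6,8), (7,8).
By the shoelace formula its area is 2.00.

2.00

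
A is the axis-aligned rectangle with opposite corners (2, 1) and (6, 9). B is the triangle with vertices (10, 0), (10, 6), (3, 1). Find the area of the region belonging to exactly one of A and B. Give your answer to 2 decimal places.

46.57

|A| = 32, |B| = 21, |A∩B| = 3.2143.
|A △ B| = |A| + |B| − 2·|A∩B| = 32 + 21 − 6.4286 = 46.57.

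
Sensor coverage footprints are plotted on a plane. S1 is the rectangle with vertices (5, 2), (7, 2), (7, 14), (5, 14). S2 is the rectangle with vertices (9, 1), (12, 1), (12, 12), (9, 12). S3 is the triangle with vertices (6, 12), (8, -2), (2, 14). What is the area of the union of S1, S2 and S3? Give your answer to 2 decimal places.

69.25

By inclusion–exclusion:
Individual areas: |S1| = 24, |S2| = 33, |S3| = 26.
|S1∩S2| = 0 (no overlap).
|S1∩S3| = 13.75.
|S2∩S3| = 0.
|S1∩S2∩S3| = 0.
|S1 ∪ S2 ∪ S3| = 83 − 13.75 + 0 = 69.25.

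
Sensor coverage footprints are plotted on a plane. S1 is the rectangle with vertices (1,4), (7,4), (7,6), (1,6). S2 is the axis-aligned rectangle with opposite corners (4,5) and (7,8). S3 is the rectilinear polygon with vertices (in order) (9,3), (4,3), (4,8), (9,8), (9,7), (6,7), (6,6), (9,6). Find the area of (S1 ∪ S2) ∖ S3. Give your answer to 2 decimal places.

7.00

|S1 ∪ S2| = 18.
|(S1 ∪ S2) ∩ S3| = 11.
|(S1 ∪ S2) ∖ S3| = 18 − 11 = 7.00.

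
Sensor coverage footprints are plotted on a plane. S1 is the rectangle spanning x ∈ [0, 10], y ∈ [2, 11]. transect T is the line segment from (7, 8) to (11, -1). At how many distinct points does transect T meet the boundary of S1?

The segment meets the boundary at (9.667,2).

1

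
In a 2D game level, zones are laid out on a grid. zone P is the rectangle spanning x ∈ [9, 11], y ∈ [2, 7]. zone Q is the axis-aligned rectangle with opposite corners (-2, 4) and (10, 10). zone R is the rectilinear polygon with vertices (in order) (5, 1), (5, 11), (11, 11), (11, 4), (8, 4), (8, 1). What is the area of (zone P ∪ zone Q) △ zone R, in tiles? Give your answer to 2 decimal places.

|zone P ∪ zone Q| = 79.
|(zone P ∪ zone Q) ∩ zone R| = 33.
|(zone P ∪ zone Q) △ zone R| = 79 + 51 − 66 = 64.00.

64.00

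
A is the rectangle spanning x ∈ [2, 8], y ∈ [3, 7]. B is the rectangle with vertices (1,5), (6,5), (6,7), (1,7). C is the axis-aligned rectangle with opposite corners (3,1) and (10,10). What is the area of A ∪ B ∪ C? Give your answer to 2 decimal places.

By inclusion–exclusion:
Individual areas: |A| = 24, |B| = 10, |C| = 63.
|A∩B|: x∈[2,6], y∈[5,7] → 4·2 = 8.
|A∩C|: x∈[3,8], y∈[3,7] → 5·4 = 20.
|B∩C|: x∈[3,6], y∈[5,7] → 3·2 = 6.
|A∩B∩C| = 6.
|A ∪ B ∪ C| = 97 − 34 + 6 = 69.00.

69.00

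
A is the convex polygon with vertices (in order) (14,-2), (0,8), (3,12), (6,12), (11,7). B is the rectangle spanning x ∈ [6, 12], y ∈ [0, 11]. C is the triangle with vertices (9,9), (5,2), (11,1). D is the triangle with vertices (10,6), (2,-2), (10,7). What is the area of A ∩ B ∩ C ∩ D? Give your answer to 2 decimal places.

The intersection is the polygon with vertices (9.8,5.8), (7,3), (6.66,3.243), (9.61,6.561).
By the shoelace formula its area is 2.25.

2.25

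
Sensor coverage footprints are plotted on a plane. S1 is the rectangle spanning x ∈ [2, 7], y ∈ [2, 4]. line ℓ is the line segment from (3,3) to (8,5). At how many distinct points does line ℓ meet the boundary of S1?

The segment meets the boundary at (5.5,4).

1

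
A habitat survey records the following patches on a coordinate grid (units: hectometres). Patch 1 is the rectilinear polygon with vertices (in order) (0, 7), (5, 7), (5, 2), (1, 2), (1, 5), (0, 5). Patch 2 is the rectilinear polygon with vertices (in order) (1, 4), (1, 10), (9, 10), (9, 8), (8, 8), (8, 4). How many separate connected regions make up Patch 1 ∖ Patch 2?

Patch 1 ∖ Patch 2 splits into 2 disjoint pieces (area 2, area 8).

2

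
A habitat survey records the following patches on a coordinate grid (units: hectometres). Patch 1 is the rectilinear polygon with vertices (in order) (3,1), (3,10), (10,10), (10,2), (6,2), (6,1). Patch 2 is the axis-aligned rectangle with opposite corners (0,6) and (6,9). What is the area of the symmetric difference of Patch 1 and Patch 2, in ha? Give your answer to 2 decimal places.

|Patch 1| = 59, |Patch 2| = 18, |Patch 1∩Patch 2| = 9.
|Patch 1 △ Patch 2| = |Patch 1| + |Patch 2| − 2·|Patch 1∩Patch 2| = 59 + 18 − 18 = 59.00.

59.00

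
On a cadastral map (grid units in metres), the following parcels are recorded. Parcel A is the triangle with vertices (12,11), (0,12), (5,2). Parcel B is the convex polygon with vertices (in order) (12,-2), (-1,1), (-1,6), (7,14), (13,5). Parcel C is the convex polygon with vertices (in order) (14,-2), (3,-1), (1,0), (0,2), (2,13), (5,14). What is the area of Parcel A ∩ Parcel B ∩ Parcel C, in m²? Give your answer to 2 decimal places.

The intersection is the polygon with vertices (5,2), (1.667,8.667), (4.615,11.615), (6.426,11.464), (8.917,7.036).
By the shoelace formula its area is 38.37.

38.37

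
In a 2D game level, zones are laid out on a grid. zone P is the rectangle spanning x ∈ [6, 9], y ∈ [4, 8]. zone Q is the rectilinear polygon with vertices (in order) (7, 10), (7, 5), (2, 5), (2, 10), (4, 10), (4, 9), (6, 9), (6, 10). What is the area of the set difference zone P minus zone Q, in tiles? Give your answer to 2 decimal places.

9.00

|zone P| = 12, |zone P∩zone Q| = 3.
|zone P ∖ zone Q| = |zone P| − |zone P∩zone Q| = 12 − 3 = 9.00.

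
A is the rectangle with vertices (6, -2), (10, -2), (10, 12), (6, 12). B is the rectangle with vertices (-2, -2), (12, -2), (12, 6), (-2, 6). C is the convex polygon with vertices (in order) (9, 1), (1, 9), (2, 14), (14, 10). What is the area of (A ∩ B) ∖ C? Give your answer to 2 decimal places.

|A ∩ B| = 32.
|(A ∩ B) ∩ C| = 14.6.
|(A ∩ B) ∖ C| = 32 − 14.6 = 17.40.

17.40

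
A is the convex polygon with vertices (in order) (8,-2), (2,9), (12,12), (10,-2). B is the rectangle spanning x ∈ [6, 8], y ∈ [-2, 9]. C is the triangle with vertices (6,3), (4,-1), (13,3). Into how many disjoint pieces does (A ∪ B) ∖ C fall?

2

(A ∪ B) ∖ C splits into 2 disjoint pieces (area 59.6491, area 12.1365).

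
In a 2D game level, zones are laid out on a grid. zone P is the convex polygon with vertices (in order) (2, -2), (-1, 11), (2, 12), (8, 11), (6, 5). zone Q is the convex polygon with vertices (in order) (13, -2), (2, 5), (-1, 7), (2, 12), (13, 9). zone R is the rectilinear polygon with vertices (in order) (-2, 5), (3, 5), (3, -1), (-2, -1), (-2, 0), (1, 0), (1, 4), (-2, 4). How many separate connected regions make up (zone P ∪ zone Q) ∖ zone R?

3

(zone P ∪ zone Q) ∖ zone R splits into 3 disjoint pieces (area 121.1835, area 0.4011, area 0.3205).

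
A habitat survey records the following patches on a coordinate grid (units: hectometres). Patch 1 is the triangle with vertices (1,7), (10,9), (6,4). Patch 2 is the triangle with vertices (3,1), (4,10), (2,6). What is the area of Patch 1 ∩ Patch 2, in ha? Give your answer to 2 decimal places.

2.01

The intersection is the polygon with vertices (3.734,7.608), (3.5,5.5), (2.154,6.308), (2.688,7.375).
By the shoelace formula its area is 2.01.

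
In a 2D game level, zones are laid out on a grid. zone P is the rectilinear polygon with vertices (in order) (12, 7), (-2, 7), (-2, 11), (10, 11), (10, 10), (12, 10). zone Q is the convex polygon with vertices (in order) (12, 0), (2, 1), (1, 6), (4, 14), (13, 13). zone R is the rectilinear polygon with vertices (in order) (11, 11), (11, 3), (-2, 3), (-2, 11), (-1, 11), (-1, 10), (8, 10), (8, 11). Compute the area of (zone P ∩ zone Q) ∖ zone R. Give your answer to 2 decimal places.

8.31

|zone P ∩ zone Q| = 37.5.
|(zone P ∩ zone Q) ∩ zone R| = 29.1875.
|(zone P ∩ zone Q) ∖ zone R| = 37.5 − 29.1875 = 8.31.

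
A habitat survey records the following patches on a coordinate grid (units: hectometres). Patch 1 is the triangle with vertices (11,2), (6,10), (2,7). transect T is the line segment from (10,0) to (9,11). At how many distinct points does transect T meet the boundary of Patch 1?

2

The segment meets the boundary at (9.617,4.213), (9.755,2.691).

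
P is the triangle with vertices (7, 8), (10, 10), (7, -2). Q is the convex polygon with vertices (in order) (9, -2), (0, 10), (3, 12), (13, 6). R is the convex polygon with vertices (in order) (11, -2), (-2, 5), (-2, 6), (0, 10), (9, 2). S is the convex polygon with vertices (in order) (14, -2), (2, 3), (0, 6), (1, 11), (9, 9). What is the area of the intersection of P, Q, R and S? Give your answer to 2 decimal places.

2.45

The intersection is the polygon with vertices (7,3.778), (8.182,2.727), (7.66,0.641), (7,0.917).
By the shoelace formula its area is 2.45.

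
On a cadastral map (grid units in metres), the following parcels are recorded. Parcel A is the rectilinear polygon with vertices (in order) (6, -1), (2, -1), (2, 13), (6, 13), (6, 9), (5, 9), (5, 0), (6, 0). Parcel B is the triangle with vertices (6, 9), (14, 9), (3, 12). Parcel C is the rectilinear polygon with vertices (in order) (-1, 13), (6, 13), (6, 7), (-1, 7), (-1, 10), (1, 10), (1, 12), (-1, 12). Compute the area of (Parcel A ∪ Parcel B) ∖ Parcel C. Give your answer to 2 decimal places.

|Parcel A ∪ Parcel B| = 55.7273.
|(Parcel A ∪ Parcel B) ∩ Parcel C| = 22.
|(Parcel A ∪ Parcel B) ∖ Parcel C| = 55.7273 − 22 = 33.73.

33.73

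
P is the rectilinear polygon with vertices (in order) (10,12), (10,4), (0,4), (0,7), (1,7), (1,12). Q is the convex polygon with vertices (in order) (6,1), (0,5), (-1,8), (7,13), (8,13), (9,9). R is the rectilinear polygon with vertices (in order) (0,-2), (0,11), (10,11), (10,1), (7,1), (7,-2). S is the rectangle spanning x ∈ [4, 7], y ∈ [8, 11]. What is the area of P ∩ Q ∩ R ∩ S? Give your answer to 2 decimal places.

9.00

The intersection is the polygon with vertices (7,11), (7,8), (4,8), (4,11).
By the shoelace formula its area is 9.00.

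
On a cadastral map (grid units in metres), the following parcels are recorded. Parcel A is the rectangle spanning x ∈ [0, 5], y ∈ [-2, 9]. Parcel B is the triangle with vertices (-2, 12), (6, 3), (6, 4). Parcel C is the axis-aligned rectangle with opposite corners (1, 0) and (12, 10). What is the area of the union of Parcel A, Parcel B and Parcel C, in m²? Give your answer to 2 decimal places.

By inclusion–exclusion:
Individual areas: |Parcel A| = 55, |Parcel B| = 4, |Parcel C| = 110.
|Parcel A∩Parcel B| = 2.5625.
|Parcel A∩Parcel C|: x∈[1,5], y∈[0,9] → 4·9 = 36.
|Parcel B∩Parcel C| = 3.4375.
|Parcel A∩Parcel B∩Parcel C| = 2.5.
|Parcel A ∪ Parcel B ∪ Parcel C| = 169 − 42 + 2.5 = 129.50.

129.50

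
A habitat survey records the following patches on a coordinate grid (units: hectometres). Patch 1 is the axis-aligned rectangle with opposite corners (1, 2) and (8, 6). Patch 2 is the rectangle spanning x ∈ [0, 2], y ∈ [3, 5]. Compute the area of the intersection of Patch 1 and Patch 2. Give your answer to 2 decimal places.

|Patch 1∩Patch 2|: x∈[1,2], y∈[3,5] → 1·2 = 2.

2.00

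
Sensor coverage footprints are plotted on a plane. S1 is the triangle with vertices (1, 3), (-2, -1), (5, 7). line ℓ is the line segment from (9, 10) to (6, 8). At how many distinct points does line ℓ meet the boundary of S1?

0

The segment lies entirely outside S1 and never meets its boundary.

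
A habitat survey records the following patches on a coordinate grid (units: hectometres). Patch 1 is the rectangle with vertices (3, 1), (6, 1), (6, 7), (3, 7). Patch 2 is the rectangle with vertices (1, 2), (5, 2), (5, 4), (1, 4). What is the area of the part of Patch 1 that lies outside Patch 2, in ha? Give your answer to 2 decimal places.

|Patch 1∩Patch 2|: x∈[3,5], y∈[2,4] → 2·2 = 4.
|Patch 1| = 18.
|Patch 1 ∖ Patch 2| = |Patch 1| − |Patch 1∩Patch 2| = 18 − 4 = 14.00.

14.00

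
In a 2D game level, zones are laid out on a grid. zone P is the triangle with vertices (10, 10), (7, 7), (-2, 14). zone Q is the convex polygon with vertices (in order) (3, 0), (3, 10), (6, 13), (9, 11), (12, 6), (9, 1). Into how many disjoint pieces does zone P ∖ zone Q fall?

zone P ∖ zone Q splits into 2 disjoint pieces (area 0.0833, area 7.5938).

2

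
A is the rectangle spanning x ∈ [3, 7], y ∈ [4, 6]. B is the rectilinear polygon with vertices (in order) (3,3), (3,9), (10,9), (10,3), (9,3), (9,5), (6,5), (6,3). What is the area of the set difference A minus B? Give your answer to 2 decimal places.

|A| = 8, |A∩B| = 7.
|A ∖ B| = |A| − |A∩B| = 8 − 7 = 1.00.

1.00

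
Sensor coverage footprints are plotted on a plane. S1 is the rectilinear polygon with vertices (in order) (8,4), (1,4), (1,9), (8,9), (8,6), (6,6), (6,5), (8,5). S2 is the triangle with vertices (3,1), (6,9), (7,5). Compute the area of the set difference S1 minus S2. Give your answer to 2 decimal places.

|S1| = 33, |S1∩S2| = 6.3125.
|S1 ∖ S2| = |S1| − |S1∩S2| = 33 − 6.3125 = 26.69.

26.69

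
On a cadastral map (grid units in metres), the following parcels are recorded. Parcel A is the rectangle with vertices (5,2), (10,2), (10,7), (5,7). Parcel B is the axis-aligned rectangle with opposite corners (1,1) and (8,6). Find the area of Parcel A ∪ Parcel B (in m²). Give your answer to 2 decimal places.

By inclusion–exclusion:
Individual areas: |Parcel A| = 25, |Parcel B| = 35.
|Parcel A∩Parcel B|: x∈[5,8], y∈[2,6] → 3·4 = 12.
|Parcel A ∪ Parcel B| = 60 − 12 = 48.00.

48.00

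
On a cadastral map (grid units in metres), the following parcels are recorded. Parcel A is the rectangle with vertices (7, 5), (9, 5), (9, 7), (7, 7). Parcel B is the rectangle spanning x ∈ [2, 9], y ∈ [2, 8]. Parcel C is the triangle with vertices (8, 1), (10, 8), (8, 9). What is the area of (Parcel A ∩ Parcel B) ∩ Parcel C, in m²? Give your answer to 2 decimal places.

The region (Parcel A ∩ Parcel B) ∩ Parcel C is the polygon with vertices (8,5), (8,7), (9,7), (9,5).
By the shoelace formula its area is 2.00.

2.00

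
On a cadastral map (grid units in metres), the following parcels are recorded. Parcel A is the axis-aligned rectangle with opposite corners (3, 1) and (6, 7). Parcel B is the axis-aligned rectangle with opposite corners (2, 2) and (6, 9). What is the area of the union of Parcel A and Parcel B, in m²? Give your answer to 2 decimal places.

By inclusion–exclusion:
Individual areas: |Parcel A| = 18, |Parcel B| = 28.
|Parcel A∩Parcel B|: x∈[3,6], y∈[2,7] → 3·5 = 15.
|Parcel A ∪ Parcel B| = 46 − 15 = 31.00.

31.00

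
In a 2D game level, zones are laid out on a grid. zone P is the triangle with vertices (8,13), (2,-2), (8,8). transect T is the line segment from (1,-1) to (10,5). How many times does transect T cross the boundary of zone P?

The segment meets the boundary at (3.667,0.778), (2.909,0.273).

2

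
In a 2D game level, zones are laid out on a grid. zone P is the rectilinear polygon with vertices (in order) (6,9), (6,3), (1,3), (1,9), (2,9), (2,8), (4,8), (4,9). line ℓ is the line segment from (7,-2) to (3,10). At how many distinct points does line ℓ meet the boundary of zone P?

The segment meets the boundary at (3.667,8), (5.333,3).

2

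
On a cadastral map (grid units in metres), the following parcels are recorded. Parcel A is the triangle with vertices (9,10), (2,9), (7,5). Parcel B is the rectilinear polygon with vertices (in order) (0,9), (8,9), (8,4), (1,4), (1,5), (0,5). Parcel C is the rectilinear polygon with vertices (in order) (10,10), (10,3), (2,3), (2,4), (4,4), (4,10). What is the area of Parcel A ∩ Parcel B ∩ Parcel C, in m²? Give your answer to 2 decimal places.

11.15

The intersection is the polygon with vertices (4,7.4), (4,9), (8,9), (8,7.5), (7,5).
By the shoelace formula its area is 11.15.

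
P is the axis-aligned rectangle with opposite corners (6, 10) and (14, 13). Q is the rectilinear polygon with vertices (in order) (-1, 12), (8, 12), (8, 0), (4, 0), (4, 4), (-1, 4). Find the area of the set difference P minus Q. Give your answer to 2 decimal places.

|P| = 24, |P∩Q| = 4.
|P ∖ Q| = |P| − |P∩Q| = 24 − 4 = 20.00.

20.00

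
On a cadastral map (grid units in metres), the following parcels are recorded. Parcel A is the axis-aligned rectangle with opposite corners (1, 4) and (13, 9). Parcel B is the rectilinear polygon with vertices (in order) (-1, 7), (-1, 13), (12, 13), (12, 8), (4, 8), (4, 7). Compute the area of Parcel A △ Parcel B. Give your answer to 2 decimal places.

|Parcel A| = 60, |Parcel B| = 70, |Parcel A∩Parcel B| = 14.
|Parcel A △ Parcel B| = |Parcel A| + |Parcel B| − 2·|Parcel A∩Parcel B| = 60 + 70 − 28 = 102.00.

102.00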